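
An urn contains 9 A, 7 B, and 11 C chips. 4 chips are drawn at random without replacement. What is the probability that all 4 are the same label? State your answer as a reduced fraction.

There are C(27,4) = 17550 ways to draw 4 chips.
All same label: C(9,4) + C(7,4) + C(11,4) = 126 + 35 + 330 = 491.
Probability = 491/17550.

491/17550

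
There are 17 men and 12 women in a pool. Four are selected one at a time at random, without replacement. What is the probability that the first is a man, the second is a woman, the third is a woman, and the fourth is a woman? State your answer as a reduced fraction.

935/23751

Multiply the conditional probabilities at each draw: 17/29 · 12/28 · 11/27 · 10/26 = 22440/570024 = 935/23751.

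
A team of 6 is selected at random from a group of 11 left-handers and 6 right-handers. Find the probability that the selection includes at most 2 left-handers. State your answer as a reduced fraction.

223/3094

There are C(17,6) = 12376 ways to choose the 6.
Favorable selections (at most 2 left-handers): C(11,0)·C(6,6) + C(11,1)·C(6,5) + C(11,2)·C(6,4) = 1 + 66 + 825 = 892.
Probability = 892/12376 = 223/3094.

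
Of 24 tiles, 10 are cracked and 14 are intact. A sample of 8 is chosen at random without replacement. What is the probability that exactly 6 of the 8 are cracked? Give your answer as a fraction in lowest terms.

The sample space is all 8-subsets of the 24: C(24,8) = 735471.
Selections with exactly 6 cracked: choose 6 of the 10 cracked and 2 of the 14 intact, C(10,6)·C(14,2) = 210·91 = 19110.
Probability = 19110/735471 = 6370/245157.

6370/245157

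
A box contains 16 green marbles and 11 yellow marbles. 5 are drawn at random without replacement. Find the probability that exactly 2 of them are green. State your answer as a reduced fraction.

220/897

The sample space is all 5-subsets of the 27: C(27,5) = 80730.
Selections with exactly 2 green: choose 2 of the 16 green and 3 of the 11 yellow, C(16,2)·C(11,3) = 120·165 = 19800.
Probability = 19800/80730 = 220/897.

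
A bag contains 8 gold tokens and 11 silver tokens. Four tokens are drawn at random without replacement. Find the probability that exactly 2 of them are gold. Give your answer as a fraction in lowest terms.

385/969

There are C(19,4) = 3876 ways to choose 4 from 19.
Selections with exactly 2 gold: choose 2 of the 8 gold and 2 of the 11 silver, C(8,2)·C(11,2) = 28·55 = 1540.
Probability = 1540/3876 = 385/969.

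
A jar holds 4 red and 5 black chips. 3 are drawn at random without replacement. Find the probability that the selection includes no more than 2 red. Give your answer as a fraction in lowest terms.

Total selections: C(9,3) = 84.
The complement is exactly 3 red: C(4,3)·C(5,0) = 4.
Probability = 1 − 4/84 = 80/84 = 20/21.

20/21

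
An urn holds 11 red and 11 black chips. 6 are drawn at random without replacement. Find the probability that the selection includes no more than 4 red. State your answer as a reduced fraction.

There are C(22,6) = 74613 ways to choose the 6.
Count the complement (more than 4 red): C(11,5)·C(11,1) + C(11,6)·C(11,0) = 5082 + 462 = 5544.
Probability = 1 − 5544/74613 = 69069/74613 = 299/323.

299/323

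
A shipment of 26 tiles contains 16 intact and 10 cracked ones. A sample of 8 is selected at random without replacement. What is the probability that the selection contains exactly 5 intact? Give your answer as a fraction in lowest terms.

8064/24035

The sample space is all 8-subsets of the 26: C(26,8) = 1562275.
Selections with exactly 5 intact: choose 5 of the 16 intact and 3 of the 10 cracked, C(16,5)·C(10,3) = 4368·120 = 524160.
Probability = 524160/1562275 = 8064/24035.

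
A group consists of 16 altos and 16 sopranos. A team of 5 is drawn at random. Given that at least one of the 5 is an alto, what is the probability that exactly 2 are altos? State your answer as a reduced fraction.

Work in counts. Selections with at least one alto: C(32,5) − C(16,5) = 201376 − 4368 = 197008.
Of those, selections where exactly 2 are altos: C(16,2)·C(16,3) = 120·560 = 67200.
Conditional probability = 67200/197008 = 600/1759.

600/1759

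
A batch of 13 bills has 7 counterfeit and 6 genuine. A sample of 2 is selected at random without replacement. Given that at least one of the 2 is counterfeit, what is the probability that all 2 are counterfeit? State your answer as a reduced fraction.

Work in counts. Selections with at least one counterfeit: C(13,2) − C(6,2) = 78 − 15 = 63.
Of those, selections where all 2 are counterfeit: C(7,2) = 21.
Conditional probability = 21/63 = 1/3.

1/3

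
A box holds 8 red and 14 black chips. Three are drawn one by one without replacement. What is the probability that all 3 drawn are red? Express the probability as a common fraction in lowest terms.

2/55

Multiply the conditional probabilities at each draw: 8/22 · 7/21 · 6/20 = 336/9240 = 2/55.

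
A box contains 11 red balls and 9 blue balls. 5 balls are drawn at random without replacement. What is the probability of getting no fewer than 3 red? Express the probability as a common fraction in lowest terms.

781/1292

Total selections: C(20,5) = 15504.
Favorable selections (no fewer than 3 red): C(11,3)·C(9,2) + C(11,4)·C(9,1) + C(11,5)·C(9,0) = 5940 + 2970 + 462 = 9372.
Probability = 9372/15504 = 781/1292.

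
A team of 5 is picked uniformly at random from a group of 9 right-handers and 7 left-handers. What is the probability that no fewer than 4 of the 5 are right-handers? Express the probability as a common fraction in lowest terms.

3/13

Total selections: C(16,5) = 4368.
Favorable selections (no fewer than 4 right-handers): C(9,4)·C(7,1) + C(9,5)·C(7,0) = 882 + 126 = 1008.
Probability = 1008/4368 = 3/13.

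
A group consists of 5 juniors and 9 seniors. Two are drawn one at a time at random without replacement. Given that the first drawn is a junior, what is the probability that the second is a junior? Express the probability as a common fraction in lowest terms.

After removing one junior, 13 remain: 4 juniors and 9 seniors.
So the probability the next is a junior is 4/13.

4/13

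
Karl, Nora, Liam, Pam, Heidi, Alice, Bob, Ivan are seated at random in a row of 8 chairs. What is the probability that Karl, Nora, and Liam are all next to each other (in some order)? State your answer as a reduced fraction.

There are 8! = 40320 arrangements.
Treat the three as one block: 6! placements × 3! orders within the block = 720·6 = 4320.
Probability = 4320/40320 = 3/28.

3/28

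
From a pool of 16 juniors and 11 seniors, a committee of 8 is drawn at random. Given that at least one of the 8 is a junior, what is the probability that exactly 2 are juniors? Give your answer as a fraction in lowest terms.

Work in counts. Selections with at least one junior: C(27,8) − C(11,8) = 2220075 − 165 = 2219910.
Of those, selections where exactly 2 are juniors: C(16,2)·C(11,6) = 120·462 = 55440.
Conditional probability = 55440/2219910 = 24/961.

24/961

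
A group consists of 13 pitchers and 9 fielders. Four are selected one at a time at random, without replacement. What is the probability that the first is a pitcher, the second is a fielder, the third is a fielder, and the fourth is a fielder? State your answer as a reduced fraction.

Multiply the conditional probabilities at each draw: 13/22 · 9/21 · 8/20 · 7/19 = 6552/175560 = 39/1045.

39/1045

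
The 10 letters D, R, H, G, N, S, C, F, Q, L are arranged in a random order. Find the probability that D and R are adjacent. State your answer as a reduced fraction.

There are 10! = 3628800 arrangements.
Treat D and R as a block: 9! arrangements of the blocks × 2 orders within the block = 2·362880 = 725760.
Probability = 725760/3628800 = 1/5.

1/5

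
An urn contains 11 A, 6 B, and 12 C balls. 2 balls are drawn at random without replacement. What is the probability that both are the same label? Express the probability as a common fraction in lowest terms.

68/203

There are C(29,2) = 406 ways to draw 2 balls.
All same label: C(11,2) + C(6,2) + C(12,2) = 55 + 15 + 66 = 136.
Probability = 136/406 = 68/203.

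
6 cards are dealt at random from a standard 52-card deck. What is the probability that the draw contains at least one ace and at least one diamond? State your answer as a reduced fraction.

There are C(52,6) = 20358520 possible draws.
By inclusion-exclusion on the complements, draws missing all aces or all diamonds: C(48,6) + C(39,6) − C(36,6) = 12271512 + 3262623 − 1947792 = 13586343.
So draws with at least one of each: 20358520 − 13586343 = 6772177, probability 6772177/20358520.

6772177/20358520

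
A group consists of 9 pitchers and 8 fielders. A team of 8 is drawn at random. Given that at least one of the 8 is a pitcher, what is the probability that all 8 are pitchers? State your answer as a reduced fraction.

Work in counts. Selections with at least one pitcher: C(17,8) − C(8,8) = 24310 − 1 = 24309.
Of those, selections where all 8 are pitchers: C(9,8) = 9.
Conditional probability = 9/24309 = 1/2701.

1/2701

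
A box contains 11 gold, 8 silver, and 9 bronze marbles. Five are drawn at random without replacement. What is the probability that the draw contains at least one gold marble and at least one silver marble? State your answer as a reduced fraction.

There are C(28,5) = 98280 possible draws.
By inclusion-exclusion on the complements, draws missing all gold or all silver: C(17,5) + C(20,5) − C(9,5) = 6188 + 15504 − 126 = 21566.
So draws with at least one of each: 98280 − 21566 = 76714, probability 76714/98280 = 38357/49140.

38357/49140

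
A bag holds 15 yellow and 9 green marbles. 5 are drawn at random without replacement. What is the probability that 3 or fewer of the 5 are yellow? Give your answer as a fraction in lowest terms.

Total selections: C(24,5) = 42504.
Count the complement (more than 3 yellow): C(15,4)·C(9,1) + C(15,5)·C(9,0) = 12285 + 3003 = 15288.
Probability = 1 − 15288/42504 = 27216/42504 = 162/253.

162/253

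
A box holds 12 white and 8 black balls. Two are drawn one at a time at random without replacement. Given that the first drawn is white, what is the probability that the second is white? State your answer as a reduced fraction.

11/19

After removing one white, 19 remain: 11 white and 8 black.
So the probability the next is white is 11/19.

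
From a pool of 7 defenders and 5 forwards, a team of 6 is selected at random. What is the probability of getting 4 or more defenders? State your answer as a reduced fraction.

There are C(12,6) = 924 ways to choose the 6.
Favorable selections (4 or more defenders): C(7,4)·C(5,2) + C(7,5)·C(5,1) + C(7,6)·C(5,0) = 350 + 105 + 7 = 462.
Probability = 462/924 = 1/2.

1/2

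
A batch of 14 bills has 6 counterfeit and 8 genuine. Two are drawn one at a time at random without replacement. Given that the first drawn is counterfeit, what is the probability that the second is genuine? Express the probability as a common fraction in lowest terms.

8/13

After removing one counterfeit, 13 remain: 5 counterfeit and 8 genuine.
So the probability the next is genuine is 8/13.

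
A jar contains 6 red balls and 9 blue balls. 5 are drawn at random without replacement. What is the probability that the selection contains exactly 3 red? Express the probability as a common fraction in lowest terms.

There are C(15,5) = 3003 ways to choose 5 from 15.
Selections with exactly 3 red: choose 3 of the 6 red and 2 of the 9 blue, C(6,3)·C(9,2) = 20·36 = 720.
Probability = 720/3003 = 240/1001.

240/1001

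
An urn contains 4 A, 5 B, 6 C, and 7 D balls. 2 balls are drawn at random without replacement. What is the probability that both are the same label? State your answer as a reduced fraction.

There are C(22,2) = 231 ways to draw 2 balls.
All same label: C(4,2) + C(5,2) + C(6,2) + C(7,2) = 6 + 10 + 15 + 21 = 52.
Probability = 52/231.

52/231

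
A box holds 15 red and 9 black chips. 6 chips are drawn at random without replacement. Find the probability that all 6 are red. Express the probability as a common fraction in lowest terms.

65/1748

There are C(24,6) = 134596 possible selections.
Selections with all red: C(15,6) = 5005.
Probability = 5005/134596 = 65/1748.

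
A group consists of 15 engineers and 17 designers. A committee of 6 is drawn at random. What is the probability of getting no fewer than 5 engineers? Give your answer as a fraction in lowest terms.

Total selections: C(32,6) = 906192.
Favorable selections (no fewer than 5 engineers): C(15,5)·C(17,1) + C(15,6)·C(17,0) = 51051 + 5005 = 56056.
Probability = 56056/906192 = 1001/16182.

1001/16182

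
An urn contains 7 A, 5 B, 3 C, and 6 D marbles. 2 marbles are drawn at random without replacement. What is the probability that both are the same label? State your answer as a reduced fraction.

7/30

There are C(21,2) = 210 ways to draw 2 marbles.
All same label: C(7,2) + C(5,2) + C(3,2) + C(6,2) = 21 + 10 + 3 + 15 = 49.
Probability = 49/210 = 7/30.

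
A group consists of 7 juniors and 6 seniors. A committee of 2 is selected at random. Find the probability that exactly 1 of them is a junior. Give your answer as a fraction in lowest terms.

The sample space is all 2-subsets of the 13: C(13,2) = 78.
Selections with exactly 1 junior: choose 1 of the 7 juniors and 1 of the 6 seniors, C(7,1)·C(6,1) = 7·6 = 42.
Probability = 42/78 = 7/13.

7/13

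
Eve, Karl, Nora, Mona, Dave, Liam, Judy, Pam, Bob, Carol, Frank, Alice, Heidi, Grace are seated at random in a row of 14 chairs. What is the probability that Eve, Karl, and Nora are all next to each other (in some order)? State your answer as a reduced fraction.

3/91

There are 14! = 87178291200 arrangements.
Treat the three as one block: 12! placements × 3! orders within the block = 479001600·6 = 2874009600.
Probability = 2874009600/87178291200 = 3/91.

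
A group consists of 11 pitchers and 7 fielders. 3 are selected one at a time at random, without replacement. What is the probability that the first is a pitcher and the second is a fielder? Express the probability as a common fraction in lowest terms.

Multiply the conditional probabilities at each draw: 11/18 · 7/17 = 77/306.

77/306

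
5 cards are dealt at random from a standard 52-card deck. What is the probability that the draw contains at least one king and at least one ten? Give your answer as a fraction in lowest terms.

6509/64974

There are C(52,5) = 2598960 possible draws.
By inclusion-exclusion on the complements, draws missing all kings or all tens: C(48,5) + C(48,5) − C(44,5) = 1712304 + 1712304 − 1086008 = 2338600.
So draws with at least one of each: 2598960 − 2338600 = 260360, probability 260360/2598960 = 6509/64974.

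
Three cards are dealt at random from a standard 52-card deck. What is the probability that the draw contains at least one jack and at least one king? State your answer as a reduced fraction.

There are C(52,3) = 22100 possible draws.
By inclusion-exclusion on the complements, draws missing all jacks or all kings: C(48,3) + C(48,3) − C(44,3) = 17296 + 17296 − 13244 = 21348.
So draws with at least one of each: 22100 − 21348 = 752, probability 752/22100 = 188/5525.

188/5525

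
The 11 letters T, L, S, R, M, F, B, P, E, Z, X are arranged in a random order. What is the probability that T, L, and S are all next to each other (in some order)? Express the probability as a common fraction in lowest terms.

3/55

There are 11! = 39916800 arrangements.
Treat the three as one block: 9! placements × 3! orders within the block = 362880·6 = 2177280.
Probability = 2177280/39916800 = 3/55.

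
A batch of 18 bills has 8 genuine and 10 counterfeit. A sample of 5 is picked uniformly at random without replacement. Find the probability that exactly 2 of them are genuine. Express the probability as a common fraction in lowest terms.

Total number of selections: C(18,5) = 8568.
Selections with exactly 2 genuine: choose 2 of the 8 genuine and 3 of the 10 counterfeit, C(8,2)·C(10,3) = 28·120 = 3360.
Probability = 3360/8568 = 20/51.

20/51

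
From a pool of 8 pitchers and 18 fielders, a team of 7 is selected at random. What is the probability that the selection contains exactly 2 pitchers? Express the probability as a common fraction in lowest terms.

29988/82225

There are C(26,7) = 657800 ways to choose 7 from 26.
Selections with exactly 2 pitchers: choose 2 of the 8 pitchers and 5 of the 18 fielders, C(8,2)·C(18,5) = 28·8568 = 239904.
Probability = 239904/657800 = 29988/82225.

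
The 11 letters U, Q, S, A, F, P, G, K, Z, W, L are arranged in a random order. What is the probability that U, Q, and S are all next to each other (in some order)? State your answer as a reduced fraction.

3/55

There are 11! = 39916800 arrangements.
Treat the three as one block: 9! placements × 3! orders within the block = 362880·6 = 2177280.
Probability = 2177280/39916800 = 3/55.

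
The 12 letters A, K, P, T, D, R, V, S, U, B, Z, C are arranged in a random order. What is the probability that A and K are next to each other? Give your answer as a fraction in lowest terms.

1/6

There are 12! = 479001600 arrangements.
Treat A and K as a block: 11! arrangements of the blocks × 2 orders within the block = 2·39916800 = 79833600.
Probability = 79833600/479001600 = 1/6.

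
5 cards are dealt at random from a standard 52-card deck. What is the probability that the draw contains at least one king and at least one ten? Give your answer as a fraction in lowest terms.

6509/64974

There are C(52,5) = 2598960 possible draws.
By inclusion-exclusion on the complements, draws missing all kings or all tens: C(48,5) + C(48,5) − C(44,5) = 1712304 + 1712304 − 1086008 = 2338600.
So draws with at least one of each: 2598960 − 2338600 = 260360, probability 260360/2598960 = 6509/64974.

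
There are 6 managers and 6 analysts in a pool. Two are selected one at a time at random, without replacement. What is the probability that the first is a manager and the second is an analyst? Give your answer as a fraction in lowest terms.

3/11

Multiply the conditional probabilities at each draw: 6/12 · 6/11 = 36/132 = 3/11.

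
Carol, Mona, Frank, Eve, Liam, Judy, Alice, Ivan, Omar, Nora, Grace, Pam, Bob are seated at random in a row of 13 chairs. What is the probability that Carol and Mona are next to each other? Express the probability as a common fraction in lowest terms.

There are 13! = 6227020800 arrangements.
Treat Carol and Mona as a block: 12! arrangements of the blocks × 2 orders within the block = 2·479001600 = 958003200.
Probability = 958003200/6227020800 = 2/13.

2/13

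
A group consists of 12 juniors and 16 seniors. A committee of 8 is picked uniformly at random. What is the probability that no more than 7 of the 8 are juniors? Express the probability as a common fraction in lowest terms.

There are C(28,8) = 3108105 ways to choose the 8.
Favorable selections (no more than 7 juniors): C(12,0)·C(16,8) + C(12,1)·C(16,7) + C(12,2)·C(16,6) + C(12,3)·C(16,5) + C(12,4)·C(16,4) + C(12,5)·C(16,3) + C(12,6)·C(16,2) + C(12,7)·C(16,1) = 12870 + 137280 + 528528 + 960960 + 900900 + 443520 + 110880 + 12672 = 3107610.
Probability = 3107610/3108105 = 6278/6279.

6278/6279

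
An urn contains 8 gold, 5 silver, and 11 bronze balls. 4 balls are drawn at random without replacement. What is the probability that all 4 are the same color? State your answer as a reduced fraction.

There are C(24,4) = 10626 ways to draw 4 balls.
All same color: C(8,4) + C(5,4) + C(11,4) = 70 + 5 + 330 = 405.
Probability = 405/10626 = 135/3542.

135/3542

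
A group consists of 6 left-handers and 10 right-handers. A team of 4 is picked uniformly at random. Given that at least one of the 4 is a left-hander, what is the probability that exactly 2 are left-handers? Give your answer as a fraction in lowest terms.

Work in counts. Selections with at least one left-hander: C(16,4) − C(10,4) = 1820 − 210 = 1610.
Of those, selections where exactly 2 are left-handers: C(6,2)·C(10,2) = 15·45 = 675.
Conditional probability = 675/1610 = 135/322.

135/322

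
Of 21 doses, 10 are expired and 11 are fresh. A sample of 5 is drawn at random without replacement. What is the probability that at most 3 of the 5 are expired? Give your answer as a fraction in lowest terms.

847/969

Total selections: C(21,5) = 20349.
Count the complement (more than 3 expired): C(10,4)·C(11,1) + C(10,5)·C(11,0) = 2310 + 252 = 2562.
Probability = 1 − 2562/20349 = 17787/20349 = 847/969.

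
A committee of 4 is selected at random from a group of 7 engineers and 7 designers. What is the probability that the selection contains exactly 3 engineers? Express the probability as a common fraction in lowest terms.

35/143

There are C(14,4) = 1001 ways to choose 4 from 14.
Selections with exactly 3 engineers: choose 3 of the 7 engineers and 1 of the 7 designers, C(7,3)·C(7,1) = 35·7 = 245.
Probability = 245/1001 = 35/143.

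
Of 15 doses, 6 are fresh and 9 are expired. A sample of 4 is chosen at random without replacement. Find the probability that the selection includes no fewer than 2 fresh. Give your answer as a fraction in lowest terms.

Total selections: C(15,4) = 1365.
Count the complement (fewer than 2 fresh): C(6,0)·C(9,4) + C(6,1)·C(9,3) = 126 + 504 = 630.
Probability = 1 − 630/1365 = 735/1365 = 7/13.

7/13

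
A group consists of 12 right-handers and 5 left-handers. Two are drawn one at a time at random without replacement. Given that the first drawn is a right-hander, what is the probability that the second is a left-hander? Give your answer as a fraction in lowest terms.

5/16

After removing one right-hander, 16 remain: 11 right-handers and 5 left-handers.
So the probability the next is a left-hander is 5/16.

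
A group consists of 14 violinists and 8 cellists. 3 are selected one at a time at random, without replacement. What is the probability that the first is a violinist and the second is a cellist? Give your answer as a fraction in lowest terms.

8/33

Multiply the conditional probabilities at each draw: 14/22 · 8/21 = 112/462 = 8/33.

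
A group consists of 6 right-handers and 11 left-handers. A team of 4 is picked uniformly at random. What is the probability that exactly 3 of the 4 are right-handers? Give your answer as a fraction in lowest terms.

Total number of selections: C(17,4) = 2380.
Selections with exactly 3 right-handers: choose 3 of the 6 right-handers and 1 of the 11 left-handers, C(6,3)·C(11,1) = 20·11 = 220.
Probability = 220/2380 = 11/119.

11/119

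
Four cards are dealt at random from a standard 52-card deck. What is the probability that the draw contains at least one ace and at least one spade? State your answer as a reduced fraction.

There are C(52,4) = 270725 possible draws.
By inclusion-exclusion on the complements, draws missing all aces or all spades: C(48,4) + C(39,4) − C(36,4) = 194580 + 82251 − 58905 = 217926.
So draws with at least one of each: 270725 − 217926 = 52799, probability 52799/270725.

52799/270725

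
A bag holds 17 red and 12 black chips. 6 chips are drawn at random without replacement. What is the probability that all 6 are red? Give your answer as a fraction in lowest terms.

34/1305

There are C(29,6) = 475020 possible selections.
Selections with all red: C(17,6) = 12376.
Probability = 12376/475020 = 34/1305.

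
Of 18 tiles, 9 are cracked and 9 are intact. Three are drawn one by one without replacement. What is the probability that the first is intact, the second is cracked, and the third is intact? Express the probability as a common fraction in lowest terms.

Multiply the conditional probabilities at each draw: 9/18 · 9/17 · 8/16 = 648/4896 = 9/68.

9/68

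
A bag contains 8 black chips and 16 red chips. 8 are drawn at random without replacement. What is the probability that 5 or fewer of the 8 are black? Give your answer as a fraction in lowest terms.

243994/245157

Total selections: C(24,8) = 735471.
Favorable selections (5 or fewer black): C(8,0)·C(16,8) + C(8,1)·C(16,7) + C(8,2)·C(16,6) + C(8,3)·C(16,5) + C(8,4)·C(16,4) + C(8,5)·C(16,3) = 12870 + 91520 + 224224 + 244608 + 127400 + 31360 = 731982.
Probability = 731982/735471 = 243994/245157.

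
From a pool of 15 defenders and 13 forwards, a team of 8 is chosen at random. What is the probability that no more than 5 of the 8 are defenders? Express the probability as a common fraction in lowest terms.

175/207

There are C(28,8) = 3108105 ways to choose the 8.
Count the complement (more than 5 defenders): C(15,6)·C(13,2) + C(15,7)·C(13,1) + C(15,8)·C(13,0) = 390390 + 83655 + 6435 = 480480.
Probability = 1 − 480480/3108105 = 2627625/3108105 = 175/207.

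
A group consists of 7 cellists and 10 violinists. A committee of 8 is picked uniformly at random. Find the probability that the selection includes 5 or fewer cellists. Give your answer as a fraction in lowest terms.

369/374

There are C(17,8) = 24310 ways to choose the 8.
Count the complement (more than 5 cellists): C(7,6)·C(10,2) + C(7,7)·C(10,1) = 315 + 10 = 325.
Probability = 1 − 325/24310 = 23985/24310 = 369/374.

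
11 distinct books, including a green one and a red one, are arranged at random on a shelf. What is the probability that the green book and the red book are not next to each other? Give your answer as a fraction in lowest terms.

9/11

There are 11! = 39916800 arrangements.
Arrangements with the green book and the red book adjacent: 2·10! = 7257600.
So not adjacent: 39916800 − 7257600 = 32659200, probability 32659200/39916800 = 9/11.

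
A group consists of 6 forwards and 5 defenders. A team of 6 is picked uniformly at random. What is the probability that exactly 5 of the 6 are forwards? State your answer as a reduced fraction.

The sample space is all 6-subsets of the 11: C(11,6) = 462.
Selections with exactly 5 forwards: choose 5 of the 6 forwards and 1 of the 5 defenders, C(6,5)·C(5,1) = 6·5 = 30.
Probability = 30/462 = 5/77.

5/77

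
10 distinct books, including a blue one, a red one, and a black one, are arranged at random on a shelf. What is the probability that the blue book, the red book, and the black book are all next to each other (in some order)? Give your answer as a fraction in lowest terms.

1/15

There are 10! = 3628800 arrangements.
Treat the three as one block: 8! placements × 3! orders within the block = 40320·6 = 241920.
Probability = 241920/3628800 = 1/15.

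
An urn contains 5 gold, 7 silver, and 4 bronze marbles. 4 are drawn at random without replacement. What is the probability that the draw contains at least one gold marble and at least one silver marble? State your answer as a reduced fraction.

There are C(16,4) = 1820 possible draws.
By inclusion-exclusion on the complements, draws missing all gold or all silver: C(11,4) + C(9,4) − C(4,4) = 330 + 126 − 1 = 455.
So draws with at least one of each: 1820 − 455 = 1365, probability 1365/1820 = 3/4.

3/4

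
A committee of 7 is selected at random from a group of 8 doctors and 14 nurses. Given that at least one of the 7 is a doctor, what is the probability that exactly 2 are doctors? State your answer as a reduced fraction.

637/1899

Work in counts. Selections with at least one doctor: C(22,7) − C(14,7) = 170544 − 3432 = 167112.
Of those, selections where exactly 2 are doctors: C(8,2)·C(14,5) = 28·2002 = 56056.
Conditional probability = 56056/167112 = 637/1899.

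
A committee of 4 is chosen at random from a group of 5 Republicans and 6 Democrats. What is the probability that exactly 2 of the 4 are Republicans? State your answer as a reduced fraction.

Total number of selections: C(11,4) = 330.
Selections with exactly 2 Republicans: choose 2 of the 5 Republicans and 2 of the 6 Democrats, C(5,2)·C(6,2) = 10·15 = 150.
Probability = 150/330 = 5/11.

5/11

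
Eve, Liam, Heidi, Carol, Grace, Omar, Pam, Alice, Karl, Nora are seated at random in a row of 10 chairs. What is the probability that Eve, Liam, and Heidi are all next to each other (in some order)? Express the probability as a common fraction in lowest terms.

There are 10! = 3628800 arrangements.
Treat the three as one block: 8! placements × 3! orders within the block = 40320·6 = 241920.
Probability = 241920/3628800 = 1/15.

1/15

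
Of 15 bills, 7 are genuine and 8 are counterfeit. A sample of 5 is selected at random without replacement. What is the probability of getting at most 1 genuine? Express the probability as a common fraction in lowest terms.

There are C(15,5) = 3003 ways to choose the 5.
Favorable selections (at most 1 genuine): C(7,0)·C(8,5) + C(7,1)·C(8,4) = 56 + 490 = 546.
Probability = 546/3003 = 2/11.

2/11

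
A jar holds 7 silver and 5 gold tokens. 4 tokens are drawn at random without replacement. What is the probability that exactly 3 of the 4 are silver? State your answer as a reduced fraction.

35/99

The sample space is all 4-subsets of the 12: C(12,4) = 495.
Selections with exactly 3 silver: choose 3 of the 7 silver and 1 of the 5 gold, C(7,3)·C(5,1) = 35·5 = 175.
Probability = 175/495 = 35/99.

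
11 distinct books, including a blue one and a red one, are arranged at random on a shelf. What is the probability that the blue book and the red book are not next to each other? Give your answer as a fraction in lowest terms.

There are 11! = 39916800 arrangements.
Arrangements with the blue book and the red book adjacent: 2·10! = 7257600.
So not adjacent: 39916800 − 7257600 = 32659200, probability 32659200/39916800 = 9/11.

9/11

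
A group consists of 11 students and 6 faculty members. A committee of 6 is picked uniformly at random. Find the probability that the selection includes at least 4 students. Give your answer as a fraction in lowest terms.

Total selections: C(17,6) = 12376.
Favorable selections (at least 4 students): C(11,4)·C(6,2) + C(11,5)·C(6,1) + C(11,6)·C(6,0) = 4950 + 2772 + 462 = 8184.
Probability = 8184/12376 = 1023/1547.

1023/1547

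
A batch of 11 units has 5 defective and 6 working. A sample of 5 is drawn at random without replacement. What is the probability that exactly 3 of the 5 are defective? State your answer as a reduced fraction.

The sample space is all 5-subsets of the 11: C(11,5) = 462.
Selections with exactly 3 defective: choose 3 of the 5 defective and 2 of the 6 working, C(5,3)·C(6,2) = 10·15 = 150.
Probability = 150/462 = 25/77.

25/77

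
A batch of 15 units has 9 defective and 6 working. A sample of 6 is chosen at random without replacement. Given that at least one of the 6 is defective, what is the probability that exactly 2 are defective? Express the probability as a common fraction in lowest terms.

Work in counts. Selections with at least one defective: C(15,6) − C(6,6) = 5005 − 1 = 5004.
Of those, selections where exactly 2 are defective: C(9,2)·C(6,4) = 36·15 = 540.
Conditional probability = 540/5004 = 15/139.

15/139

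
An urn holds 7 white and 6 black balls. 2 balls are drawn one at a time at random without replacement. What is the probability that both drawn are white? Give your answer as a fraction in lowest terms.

7/26

Multiply the conditional probabilities at each draw: 7/13 · 6/12 = 42/156 = 7/26.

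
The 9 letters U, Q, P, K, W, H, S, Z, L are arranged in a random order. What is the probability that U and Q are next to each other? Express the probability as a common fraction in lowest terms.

There are 9! = 362880 arrangements.
Treat U and Q as a block: 8! arrangements of the blocks × 2 orders within the block = 2·40320 = 80640.
Probability = 80640/362880 = 2/9.

2/9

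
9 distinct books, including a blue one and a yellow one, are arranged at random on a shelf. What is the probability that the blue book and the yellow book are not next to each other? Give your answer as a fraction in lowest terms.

7/9

There are 9! = 362880 arrangements.
Arrangements with the blue book and the yellow book adjacent: 2·8! = 80640.
So not adjacent: 362880 − 80640 = 282240, probability 282240/362880 = 7/9.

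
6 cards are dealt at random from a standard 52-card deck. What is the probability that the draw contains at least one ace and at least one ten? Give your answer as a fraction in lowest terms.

718637/5089630

There are C(52,6) = 20358520 possible draws.
By inclusion-exclusion on the complements, draws missing all aces or all tens: C(48,6) + C(48,6) − C(44,6) = 12271512 + 12271512 − 7059052 = 17483972.
So draws with at least one of each: 20358520 − 17483972 = 2874548, probability 2874548/20358520 = 718637/5089630.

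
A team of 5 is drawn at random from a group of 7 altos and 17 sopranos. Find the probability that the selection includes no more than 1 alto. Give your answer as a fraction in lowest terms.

Total selections: C(24,5) = 42504.
Favorable selections (no more than 1 alto): C(7,0)·C(17,5) + C(7,1)·C(17,4) = 6188 + 16660 = 22848.
Probability = 22848/42504 = 136/253.

136/253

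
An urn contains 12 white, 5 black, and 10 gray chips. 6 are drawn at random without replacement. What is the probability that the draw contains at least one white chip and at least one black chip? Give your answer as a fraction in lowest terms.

There are C(27,6) = 296010 possible draws.
By inclusion-exclusion on the complements, draws missing all white or all black: C(15,6) + C(22,6) − C(10,6) = 5005 + 74613 − 210 = 79408.
So draws with at least one of each: 296010 − 79408 = 216602, probability 216602/296010 = 108301/148005.

108301/148005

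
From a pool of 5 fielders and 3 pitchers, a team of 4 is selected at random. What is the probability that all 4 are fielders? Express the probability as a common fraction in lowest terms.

1/14

There are C(8,4) = 70 possible selections.
Selections with all fielders: C(5,4) = 5.
Probability = 5/70 = 1/14.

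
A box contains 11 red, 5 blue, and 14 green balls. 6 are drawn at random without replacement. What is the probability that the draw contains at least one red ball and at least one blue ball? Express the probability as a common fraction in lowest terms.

56078/84825

There are C(30,6) = 593775 possible draws.
By inclusion-exclusion on the complements, draws missing all red or all blue: C(19,6) + C(25,6) − C(14,6) = 27132 + 177100 − 3003 = 201229.
So draws with at least one of each: 593775 − 201229 = 392546, probability 392546/593775 = 56078/84825.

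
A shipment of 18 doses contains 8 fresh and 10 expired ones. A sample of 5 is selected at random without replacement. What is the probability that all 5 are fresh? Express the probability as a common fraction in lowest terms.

There are C(18,5) = 8568 possible selections.
Selections with all fresh: C(8,5) = 56.
Probability = 56/8568 = 1/153.

1/153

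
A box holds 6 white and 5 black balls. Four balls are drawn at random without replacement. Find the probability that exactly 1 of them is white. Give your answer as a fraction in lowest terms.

2/11

The sample space is all 4-subsets of the 11: C(11,4) = 330.
Selections with exactly 1 white: choose 1 of the 6 white and 3 of the 5 black, C(6,1)·C(5,3) = 6·10 = 60.
Probability = 60/330 = 2/11.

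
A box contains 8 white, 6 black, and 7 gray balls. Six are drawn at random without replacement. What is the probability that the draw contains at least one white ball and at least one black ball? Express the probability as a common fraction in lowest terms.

7925/9044

There are C(21,6) = 54264 possible draws.
By inclusion-exclusion on the complements, draws missing all white or all black: C(13,6) + C(15,6) − C(7,6) = 1716 + 5005 − 7 = 6714.
So draws with at least one of each: 54264 − 6714 = 47550, probability 47550/54264 = 7925/9044.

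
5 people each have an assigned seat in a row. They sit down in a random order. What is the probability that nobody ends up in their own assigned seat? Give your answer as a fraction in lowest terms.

There are 5! = 120 seatings.
By inclusion-exclusion, seatings with no fixed points: C(5,0)·5! − C(5,1)·4! + C(5,2)·3! − C(5,3)·2! + C(5,4)·1! − C(5,5)·0! = 44.
Probability = 44/120 = 11/30.

11/30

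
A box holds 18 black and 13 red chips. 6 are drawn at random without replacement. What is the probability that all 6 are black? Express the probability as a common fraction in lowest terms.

68/2697

There are C(31,6) = 736281 possible selections.
Selections with all black: C(18,6) = 18564.
Probability = 18564/736281 = 68/2697.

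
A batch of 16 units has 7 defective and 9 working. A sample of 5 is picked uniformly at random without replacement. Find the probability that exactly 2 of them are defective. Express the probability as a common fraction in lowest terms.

The sample space is all 5-subsets of the 16: C(16,5) = 4368.
Selections with exactly 2 defective: choose 2 of the 7 defective and 3 of the 9 working, C(7,2)·C(9,3) = 21·84 = 1764.
Probability = 1764/4368 = 21/52.

21/52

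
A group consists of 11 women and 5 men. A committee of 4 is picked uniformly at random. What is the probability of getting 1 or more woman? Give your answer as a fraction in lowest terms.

363/364

Total selections: C(16,4) = 1820.
The complement is all 4 are men: C(5,4) = 5.
Probability = 1 − 5/1820 = 1815/1820 = 363/364.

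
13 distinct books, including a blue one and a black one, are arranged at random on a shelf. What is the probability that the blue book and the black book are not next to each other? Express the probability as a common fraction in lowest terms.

11/13

There are 13! = 6227020800 arrangements.
Arrangements with the blue book and the black book adjacent: 2·12! = 958003200.
So not adjacent: 6227020800 − 958003200 = 5269017600, probability 5269017600/6227020800 = 11/13.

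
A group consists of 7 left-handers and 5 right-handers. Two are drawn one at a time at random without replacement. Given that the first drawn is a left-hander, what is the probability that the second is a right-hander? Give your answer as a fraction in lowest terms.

5/11

After removing one left-hander, 11 remain: 6 left-handers and 5 right-handers.
So the probability the next is a right-hander is 5/11.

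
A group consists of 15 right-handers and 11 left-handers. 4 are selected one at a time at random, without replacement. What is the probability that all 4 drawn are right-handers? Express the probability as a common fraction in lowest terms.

21/230

Multiply the conditional probabilities at each draw: 15/26 · 14/25 · 13/24 · 12/23 = 32760/358800 = 21/230.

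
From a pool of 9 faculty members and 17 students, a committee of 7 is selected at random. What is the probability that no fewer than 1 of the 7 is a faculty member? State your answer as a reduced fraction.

558/575

There are C(26,7) = 657800 ways to choose the 7.
Favorable selections (no fewer than 1 faculty member): C(9,1)·C(17,6) + C(9,2)·C(17,5) + C(9,3)·C(17,4) + C(9,4)·C(17,3) + C(9,5)·C(17,2) + C(9,6)·C(17,1) + C(9,7)·C(17,0) = 111384 + 222768 + 199920 + 85680 + 17136 + 1428 + 36 = 638352.
Probability = 638352/657800 = 558/575.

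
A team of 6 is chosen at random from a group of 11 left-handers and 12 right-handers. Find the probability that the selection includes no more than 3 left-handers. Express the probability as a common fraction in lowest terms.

There are C(23,6) = 100947 ways to choose the 6.
Favorable selections (no more than 3 left-handers): C(11,0)·C(12,6) + C(11,1)·C(12,5) + C(11,2)·C(12,4) + C(11,3)·C(12,3) = 924 + 8712 + 27225 + 36300 = 73161.
Probability = 73161/100947 = 2217/3059.

2217/3059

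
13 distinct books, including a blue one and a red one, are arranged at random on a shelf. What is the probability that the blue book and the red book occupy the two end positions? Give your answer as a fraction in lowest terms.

There are 13! = 6227020800 arrangements.
Place the blue book and the red book at the ends in 2 ways, arrange the remaining 11 in 11! = 39916800 ways: 2·39916800 = 79833600.
Probability = 79833600/6227020800 = 1/78.

1/78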